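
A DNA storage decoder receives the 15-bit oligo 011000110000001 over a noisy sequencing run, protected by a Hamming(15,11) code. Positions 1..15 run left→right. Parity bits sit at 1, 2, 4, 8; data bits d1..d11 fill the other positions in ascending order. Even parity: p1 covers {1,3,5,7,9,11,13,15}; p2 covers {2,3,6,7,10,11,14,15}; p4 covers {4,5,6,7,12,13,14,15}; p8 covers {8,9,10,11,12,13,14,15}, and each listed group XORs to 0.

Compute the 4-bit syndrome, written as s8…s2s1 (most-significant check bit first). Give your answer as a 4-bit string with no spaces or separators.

s1 (pos 1,3,5,7,9,11,13,15): 0⊕1⊕0⊕1⊕0⊕0⊕0⊕1 = 1
s2 (pos 2,3,6,7,10,11,14,15): 1⊕1⊕0⊕1⊕0⊕0⊕0⊕1 = 0
s4 (pos 4,5,6,7,12,13,14,15): 0⊕0⊕0⊕1⊕0⊕0⊕0⊕1 = 0
s8 (pos 8,9,10,11,12,13,14,15): 1⊕0⊕0⊕0⊕0⊕0⊕0⊕1 = 0
Syndrome s8…s1 = 0001 → error at position 1.

0001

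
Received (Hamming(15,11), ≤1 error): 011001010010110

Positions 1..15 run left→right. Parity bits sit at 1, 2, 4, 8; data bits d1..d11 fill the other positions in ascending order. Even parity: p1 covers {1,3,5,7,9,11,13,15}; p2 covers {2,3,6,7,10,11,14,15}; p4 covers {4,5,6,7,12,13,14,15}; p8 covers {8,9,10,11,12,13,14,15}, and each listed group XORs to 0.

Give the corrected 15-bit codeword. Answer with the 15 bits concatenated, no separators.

011001110010110

s1 (pos 1,3,5,7,9,11,13,15): 0⊕1⊕0⊕0⊕0⊕1⊕1⊕0 = 1
s2 (pos 2,3,6,7,10,11,14,15): 1⊕1⊕1⊕0⊕0⊕1⊕1⊕0 = 1
s4 (pos 4,5,6,7,12,13,14,15): 0⊕0⊕1⊕0⊕0⊕1⊕1⊕0 = 1
s8 (pos 8,9,10,11,12,13,14,15): 1⊕0⊕0⊕1⊕0⊕1⊕1⊕0 = 0
Syndrome s8…s1 = 0111 → error at position 7.
Flip position 7: 011001010010110 → 011001110010110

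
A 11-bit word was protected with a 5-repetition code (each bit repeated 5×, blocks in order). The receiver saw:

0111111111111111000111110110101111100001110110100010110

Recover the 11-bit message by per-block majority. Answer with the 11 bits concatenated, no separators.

Block 1 (01111): 4 ones → 1
Block 2 (11111): 5 ones → 1
Block 3 (11111): 5 ones → 1
Block 4 (10001): 2 ones → 0
Block 5 (11110): 4 ones → 1
Block 6 (11010): 3 ones → 1
Block 7 (11111): 5 ones → 1
Block 8 (00001): 1 one → 0
Block 9 (11011): 4 ones → 1
Block 10 (01000): 1 one → 0
Block 11 (10110): 3 ones → 1

11101110101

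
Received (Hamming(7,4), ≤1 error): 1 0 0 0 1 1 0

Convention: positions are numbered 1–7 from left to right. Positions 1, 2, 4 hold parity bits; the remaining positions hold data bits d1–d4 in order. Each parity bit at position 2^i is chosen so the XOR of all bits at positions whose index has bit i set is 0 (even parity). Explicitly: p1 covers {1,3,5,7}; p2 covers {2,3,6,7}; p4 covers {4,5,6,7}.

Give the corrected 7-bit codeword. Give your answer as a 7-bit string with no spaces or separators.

s1 (pos 1,3,5,7): 1⊕0⊕1⊕0 = 0
s2 (pos 2,3,6,7): 0⊕0⊕1⊕0 = 1
s4 (pos 4,5,6,7): 0⊕1⊕1⊕0 = 0
Syndrome s4…s1 = 010 → error at position 2.
Flip position 2: 1000110 → 1100110

1100110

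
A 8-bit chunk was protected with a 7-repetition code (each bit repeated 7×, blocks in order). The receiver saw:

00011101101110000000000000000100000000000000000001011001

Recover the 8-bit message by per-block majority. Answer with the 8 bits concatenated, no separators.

01000001

Block 1 (0001110): 3 ones → 0
Block 2 (1101110): 5 ones → 1
Block 3 (0000000): 0 ones → 0
Block 4 (0000000): 0 ones → 0
Block 5 (0100000): 1 one → 0
Block 6 (0000000): 0 ones → 0
Block 7 (0000000): 0 ones → 0
Block 8 (1011001): 4 ones → 1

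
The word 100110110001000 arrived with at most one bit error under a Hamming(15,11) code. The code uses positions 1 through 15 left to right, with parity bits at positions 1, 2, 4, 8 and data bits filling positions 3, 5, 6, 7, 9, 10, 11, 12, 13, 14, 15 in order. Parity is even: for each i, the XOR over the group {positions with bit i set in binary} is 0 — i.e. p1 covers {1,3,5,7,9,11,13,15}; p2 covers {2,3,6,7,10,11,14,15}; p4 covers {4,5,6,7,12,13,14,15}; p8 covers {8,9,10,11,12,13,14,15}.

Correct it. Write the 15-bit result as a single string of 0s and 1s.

101110110001000

s1 (pos 1,3,5,7,9,11,13,15): 1⊕0⊕1⊕1⊕0⊕0⊕0⊕0 = 1
s2 (pos 2,3,6,7,10,11,14,15): 0⊕0⊕0⊕1⊕0⊕0⊕0⊕0 = 1
s4 (pos 4,5,6,7,12,13,14,15): 1⊕1⊕0⊕1⊕1⊕0⊕0⊕0 = 0
s8 (pos 8,9,10,11,12,13,14,15): 1⊕0⊕0⊕0⊕1⊕0⊕0⊕0 = 0
Syndrome s8…s1 = 0011 → error at position 3.
Flip position 3: 100110110001000 → 101110110001000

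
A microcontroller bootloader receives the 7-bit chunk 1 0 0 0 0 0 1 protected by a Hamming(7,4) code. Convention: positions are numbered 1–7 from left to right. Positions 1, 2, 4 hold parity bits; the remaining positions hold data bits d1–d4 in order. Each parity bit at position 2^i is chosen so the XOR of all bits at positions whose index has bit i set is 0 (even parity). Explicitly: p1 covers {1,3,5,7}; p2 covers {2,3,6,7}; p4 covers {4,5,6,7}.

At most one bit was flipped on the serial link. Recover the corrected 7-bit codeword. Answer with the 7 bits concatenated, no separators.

1000011

s1 (pos 1,3,5,7): 1⊕0⊕0⊕1 = 0
s2 (pos 2,3,6,7): 0⊕0⊕0⊕1 = 1
s4 (pos 4,5,6,7): 0⊕0⊕0⊕1 = 1
Syndrome s4…s1 = 110 → error at position 6.
Flip position 6: 1000001 → 1000011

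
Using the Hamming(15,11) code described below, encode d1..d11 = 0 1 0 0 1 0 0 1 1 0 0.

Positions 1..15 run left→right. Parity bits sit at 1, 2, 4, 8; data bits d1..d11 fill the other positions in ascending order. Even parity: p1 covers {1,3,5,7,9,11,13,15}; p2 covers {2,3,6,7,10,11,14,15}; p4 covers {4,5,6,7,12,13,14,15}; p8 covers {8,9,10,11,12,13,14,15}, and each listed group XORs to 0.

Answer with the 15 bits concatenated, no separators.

Place data at non-parity positions: p1 p2 0 p4 1 0 0 p8 1 0 0 1 1 0 0
p1 (pos 1,3,5,7,9,11,13,15): XOR of data positions = 0⊕1⊕0⊕1⊕0⊕1⊕0 = 1
p2 (pos 2,3,6,7,10,11,14,15): XOR of data positions = 0⊕0⊕0⊕0⊕0⊕0⊕0 = 0
p4 (pos 4,5,6,7,12,13,14,15): XOR of data positions = 1⊕0⊕0⊕1⊕1⊕0⊕0 = 1
p8 (pos 8,9,10,11,12,13,14,15): XOR of data positions = 1⊕0⊕0⊕1⊕1⊕0⊕0 = 1
Codeword: 100110011001100

100110011001100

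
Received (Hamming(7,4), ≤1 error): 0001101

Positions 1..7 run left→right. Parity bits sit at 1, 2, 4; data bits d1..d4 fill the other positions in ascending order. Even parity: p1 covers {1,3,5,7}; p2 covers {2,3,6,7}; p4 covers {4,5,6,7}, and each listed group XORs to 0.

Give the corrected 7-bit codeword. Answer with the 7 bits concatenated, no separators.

0001111

s1 (pos 1,3,5,7): 0⊕0⊕1⊕1 = 0
s2 (pos 2,3,6,7): 0⊕0⊕0⊕1 = 1
s4 (pos 4,5,6,7): 1⊕1⊕0⊕1 = 1
Syndrome s4…s1 = 110 → error at position 6.
Flip position 6: 0001101 → 0001111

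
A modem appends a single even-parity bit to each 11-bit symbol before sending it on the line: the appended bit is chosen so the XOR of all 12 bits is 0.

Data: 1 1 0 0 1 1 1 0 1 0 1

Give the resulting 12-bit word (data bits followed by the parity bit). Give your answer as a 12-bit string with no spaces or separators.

XOR of the 11 data bits: 1⊕1⊕0⊕0⊕1⊕1⊕1⊕0⊕1⊕0⊕1 = 1
Parity bit = 1 (so all 12 bits XOR to 0).

110011101011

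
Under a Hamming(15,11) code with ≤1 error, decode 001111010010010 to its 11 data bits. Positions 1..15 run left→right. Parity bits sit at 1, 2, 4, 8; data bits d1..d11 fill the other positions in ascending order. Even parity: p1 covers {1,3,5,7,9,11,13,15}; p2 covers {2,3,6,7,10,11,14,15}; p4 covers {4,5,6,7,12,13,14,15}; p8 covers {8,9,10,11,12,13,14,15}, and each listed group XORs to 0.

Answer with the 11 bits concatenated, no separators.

s1 (pos 1,3,5,7,9,11,13,15): 0⊕1⊕1⊕0⊕0⊕1⊕0⊕0 = 1
s2 (pos 2,3,6,7,10,11,14,15): 0⊕1⊕1⊕0⊕0⊕1⊕1⊕0 = 0
s4 (pos 4,5,6,7,12,13,14,15): 1⊕1⊕1⊕0⊕0⊕0⊕1⊕0 = 0
s8 (pos 8,9,10,11,12,13,14,15): 1⊕0⊕0⊕1⊕0⊕0⊕1⊕0 = 1
Syndrome s8…s1 = 1001 → error at position 9.
Flip position 9: 001111010010010 → 001111011010010
Read data bits from positions 3,5,6,7,9,10,11,12,13,14,15: 11101010010

11101010010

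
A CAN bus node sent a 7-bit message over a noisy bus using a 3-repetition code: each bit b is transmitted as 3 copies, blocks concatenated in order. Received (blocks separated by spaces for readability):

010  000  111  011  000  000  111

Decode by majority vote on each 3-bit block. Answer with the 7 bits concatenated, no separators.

Block 1 (010): 1 one → 0
Block 2 (000): 0 ones → 0
Block 3 (111): 3 ones → 1
Block 4 (011): 2 ones → 1
Block 5 (000): 0 ones → 0
Block 6 (000): 0 ones → 0
Block 7 (111): 3 ones → 1

0011001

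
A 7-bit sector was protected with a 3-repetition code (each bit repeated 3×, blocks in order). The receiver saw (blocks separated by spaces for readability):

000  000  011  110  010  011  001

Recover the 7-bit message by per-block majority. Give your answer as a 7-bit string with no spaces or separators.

0011010

Block 1 (000): 0 ones → 0
Block 2 (000): 0 ones → 0
Block 3 (011): 2 ones → 1
Block 4 (110): 2 ones → 1
Block 5 (010): 1 one → 0
Block 6 (011): 2 ones → 1
Block 7 (001): 1 one → 0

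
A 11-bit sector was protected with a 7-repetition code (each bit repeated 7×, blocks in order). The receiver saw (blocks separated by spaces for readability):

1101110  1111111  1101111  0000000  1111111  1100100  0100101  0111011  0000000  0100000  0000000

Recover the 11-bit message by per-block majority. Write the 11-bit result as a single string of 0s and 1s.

11101001000

Block 1 (1101110): 5 ones → 1
Block 2 (1111111): 7 ones → 1
Block 3 (1101111): 6 ones → 1
Block 4 (0000000): 0 ones → 0
Block 5 (1111111): 7 ones → 1
Block 6 (1100100): 3 ones → 0
Block 7 (0100101): 3 ones → 0
Block 8 (0111011): 5 ones → 1
Block 9 (0000000): 0 ones → 0
Block 10 (0100000): 1 one → 0
Block 11 (0000000): 0 ones → 0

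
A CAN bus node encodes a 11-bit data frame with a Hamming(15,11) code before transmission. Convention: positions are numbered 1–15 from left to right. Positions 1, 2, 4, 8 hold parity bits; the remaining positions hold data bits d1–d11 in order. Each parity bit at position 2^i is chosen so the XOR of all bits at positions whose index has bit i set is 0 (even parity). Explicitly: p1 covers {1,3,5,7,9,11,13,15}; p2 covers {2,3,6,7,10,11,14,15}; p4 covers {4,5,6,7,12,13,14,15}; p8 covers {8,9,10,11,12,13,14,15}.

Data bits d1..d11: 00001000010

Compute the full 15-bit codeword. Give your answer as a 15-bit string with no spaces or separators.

Place data at non-parity positions: p1 p2 0 p4 0 0 0 p8 1 0 0 0 0 1 0
p1 (pos 1,3,5,7,9,11,13,15): XOR of data positions = 0⊕0⊕0⊕1⊕0⊕0⊕0 = 1
p2 (pos 2,3,6,7,10,11,14,15): XOR of data positions = 0⊕0⊕0⊕0⊕0⊕1⊕0 = 1
p4 (pos 4,5,6,7,12,13,14,15): XOR of data positions = 0⊕0⊕0⊕0⊕0⊕1⊕0 = 1
p8 (pos 8,9,10,11,12,13,14,15): XOR of data positions = 1⊕0⊕0⊕0⊕0⊕1⊕0 = 0
Codeword: 110100001000010

110100001000010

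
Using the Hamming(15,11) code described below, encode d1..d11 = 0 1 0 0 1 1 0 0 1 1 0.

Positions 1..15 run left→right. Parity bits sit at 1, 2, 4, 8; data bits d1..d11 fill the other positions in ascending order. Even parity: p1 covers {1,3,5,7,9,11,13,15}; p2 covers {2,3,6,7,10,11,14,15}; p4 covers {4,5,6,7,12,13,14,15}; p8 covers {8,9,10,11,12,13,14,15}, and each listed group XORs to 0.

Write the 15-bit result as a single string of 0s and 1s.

Place data at non-parity positions: p1 p2 0 p4 1 0 0 p8 1 1 0 0 1 1 0
p1 (pos 1,3,5,7,9,11,13,15): XOR of data positions = 0⊕1⊕0⊕1⊕0⊕1⊕0 = 1
p2 (pos 2,3,6,7,10,11,14,15): XOR of data positions = 0⊕0⊕0⊕1⊕0⊕1⊕0 = 0
p4 (pos 4,5,6,7,12,13,14,15): XOR of data positions = 1⊕0⊕0⊕0⊕1⊕1⊕0 = 1
p8 (pos 8,9,10,11,12,13,14,15): XOR of data positions = 1⊕1⊕0⊕0⊕1⊕1⊕0 = 0
Codeword: 100110001100110

100110001100110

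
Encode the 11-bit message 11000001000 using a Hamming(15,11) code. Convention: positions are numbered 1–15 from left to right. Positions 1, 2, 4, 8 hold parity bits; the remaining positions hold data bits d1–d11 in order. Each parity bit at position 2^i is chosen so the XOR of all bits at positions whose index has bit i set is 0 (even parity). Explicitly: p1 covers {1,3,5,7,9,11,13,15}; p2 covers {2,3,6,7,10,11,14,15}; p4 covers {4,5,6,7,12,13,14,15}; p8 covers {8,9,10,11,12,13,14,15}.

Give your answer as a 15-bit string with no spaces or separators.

Place data at non-parity positions: p1 p2 1 p4 1 0 0 p8 0 0 0 1 0 0 0
p1 (pos 1,3,5,7,9,11,13,15): XOR of data positions = 1⊕1⊕0⊕0⊕0⊕0⊕0 = 0
p2 (pos 2,3,6,7,10,11,14,15): XOR of data positions = 1⊕0⊕0⊕0⊕0⊕0⊕0 = 1
p4 (pos 4,5,6,7,12,13,14,15): XOR of data positions = 1⊕0⊕0⊕1⊕0⊕0⊕0 = 0
p8 (pos 8,9,10,11,12,13,14,15): XOR of data positions = 0⊕0⊕0⊕1⊕0⊕0⊕0 = 1
Codeword: 011010010001000

011010010001000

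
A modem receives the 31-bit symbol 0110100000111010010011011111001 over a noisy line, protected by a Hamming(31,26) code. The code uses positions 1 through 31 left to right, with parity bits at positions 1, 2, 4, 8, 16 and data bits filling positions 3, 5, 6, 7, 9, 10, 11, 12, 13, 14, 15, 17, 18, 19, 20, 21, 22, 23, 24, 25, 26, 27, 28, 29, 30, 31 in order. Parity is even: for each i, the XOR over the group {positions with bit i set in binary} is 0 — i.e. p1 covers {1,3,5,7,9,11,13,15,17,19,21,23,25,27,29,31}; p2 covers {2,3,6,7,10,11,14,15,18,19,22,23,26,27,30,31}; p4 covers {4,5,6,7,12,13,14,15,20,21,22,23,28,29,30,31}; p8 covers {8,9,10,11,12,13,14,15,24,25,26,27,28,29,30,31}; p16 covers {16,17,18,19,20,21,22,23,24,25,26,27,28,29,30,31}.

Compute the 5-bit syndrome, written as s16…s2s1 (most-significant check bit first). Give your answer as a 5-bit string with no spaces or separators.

10011

s1 (pos 1,3,5,7,9,11,13,15,17,19,21,23,25,27,29,31): 0⊕1⊕1⊕0⊕0⊕1⊕1⊕1⊕0⊕0⊕1⊕0⊕1⊕1⊕0⊕1 = 1
s2 (pos 2,3,6,7,10,11,14,15,18,19,22,23,26,27,30,31): 1⊕1⊕0⊕0⊕0⊕1⊕0⊕1⊕1⊕0⊕1⊕0⊕1⊕1⊕0⊕1 = 1
s4 (pos 4,5,6,7,12,13,14,15,20,21,22,23,28,29,30,31): 0⊕1⊕0⊕0⊕1⊕1⊕0⊕1⊕0⊕1⊕1⊕0⊕1⊕0⊕0⊕1 = 0
s8 (pos 8,9,10,11,12,13,14,15,24,25,26,27,28,29,30,31): 0⊕0⊕0⊕1⊕1⊕1⊕0⊕1⊕1⊕1⊕1⊕1⊕1⊕0⊕0⊕1 = 0
s16 (pos 16,17,18,19,20,21,22,23,24,25,26,27,28,29,30,31): 0⊕0⊕1⊕0⊕0⊕1⊕1⊕0⊕1⊕1⊕1⊕1⊕1⊕0⊕0⊕1 = 1
Syndrome s16…s1 = 10011 → error at position 19.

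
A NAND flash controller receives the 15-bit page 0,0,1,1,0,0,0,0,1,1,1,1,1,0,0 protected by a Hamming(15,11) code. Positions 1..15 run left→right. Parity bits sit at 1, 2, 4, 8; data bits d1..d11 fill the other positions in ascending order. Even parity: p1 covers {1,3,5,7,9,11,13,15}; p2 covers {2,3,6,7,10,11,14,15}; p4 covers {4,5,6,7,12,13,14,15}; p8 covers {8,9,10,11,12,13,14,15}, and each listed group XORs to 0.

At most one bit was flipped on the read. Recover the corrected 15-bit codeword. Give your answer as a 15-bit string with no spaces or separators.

s1 (pos 1,3,5,7,9,11,13,15): 0⊕1⊕0⊕0⊕1⊕1⊕1⊕0 = 0
s2 (pos 2,3,6,7,10,11,14,15): 0⊕1⊕0⊕0⊕1⊕1⊕0⊕0 = 1
s4 (pos 4,5,6,7,12,13,14,15): 1⊕0⊕0⊕0⊕1⊕1⊕0⊕0 = 1
s8 (pos 8,9,10,11,12,13,14,15): 0⊕1⊕1⊕1⊕1⊕1⊕0⊕0 = 1
Syndrome s8…s1 = 1110 → error at position 14.
Flip position 14: 001100001111100 → 001100001111110

001100001111110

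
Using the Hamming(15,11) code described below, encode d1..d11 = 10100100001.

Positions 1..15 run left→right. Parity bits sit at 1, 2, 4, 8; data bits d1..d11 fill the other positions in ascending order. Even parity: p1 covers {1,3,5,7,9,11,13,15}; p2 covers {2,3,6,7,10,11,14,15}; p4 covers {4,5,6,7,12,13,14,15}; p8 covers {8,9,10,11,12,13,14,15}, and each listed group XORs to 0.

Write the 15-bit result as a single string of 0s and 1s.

001001000100001

Place data at non-parity positions: p1 p2 1 p4 0 1 0 p8 0 1 0 0 0 0 1
p1 (pos 1,3,5,7,9,11,13,15): XOR of data positions = 1⊕0⊕0⊕0⊕0⊕0⊕1 = 0
p2 (pos 2,3,6,7,10,11,14,15): XOR of data positions = 1⊕1⊕0⊕1⊕0⊕0⊕1 = 0
p4 (pos 4,5,6,7,12,13,14,15): XOR of data positions = 0⊕1⊕0⊕0⊕0⊕0⊕1 = 0
p8 (pos 8,9,10,11,12,13,14,15): XOR of data positions = 0⊕1⊕0⊕0⊕0⊕0⊕1 = 0
Codeword: 001001000100001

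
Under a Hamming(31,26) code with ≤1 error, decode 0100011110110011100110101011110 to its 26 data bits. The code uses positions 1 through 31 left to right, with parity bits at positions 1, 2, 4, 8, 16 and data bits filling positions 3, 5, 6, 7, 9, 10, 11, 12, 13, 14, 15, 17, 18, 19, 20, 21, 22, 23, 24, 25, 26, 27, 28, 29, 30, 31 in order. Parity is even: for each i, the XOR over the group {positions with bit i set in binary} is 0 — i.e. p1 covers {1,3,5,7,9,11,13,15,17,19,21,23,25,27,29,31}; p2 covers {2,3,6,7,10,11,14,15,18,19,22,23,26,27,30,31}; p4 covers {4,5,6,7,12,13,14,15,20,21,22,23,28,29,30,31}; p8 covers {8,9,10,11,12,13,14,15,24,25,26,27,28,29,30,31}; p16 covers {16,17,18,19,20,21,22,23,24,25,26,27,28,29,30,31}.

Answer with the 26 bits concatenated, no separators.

s1 (pos 1,3,5,7,9,11,13,15,17,19,21,23,25,27,29,31): 0⊕0⊕0⊕1⊕1⊕1⊕0⊕1⊕1⊕0⊕1⊕1⊕1⊕1⊕1⊕0 = 0
s2 (pos 2,3,6,7,10,11,14,15,18,19,22,23,26,27,30,31): 1⊕0⊕1⊕1⊕0⊕1⊕0⊕1⊕0⊕0⊕0⊕1⊕0⊕1⊕1⊕0 = 0
s4 (pos 4,5,6,7,12,13,14,15,20,21,22,23,28,29,30,31): 0⊕0⊕1⊕1⊕1⊕0⊕0⊕1⊕1⊕1⊕0⊕1⊕1⊕1⊕1⊕0 = 0
s8 (pos 8,9,10,11,12,13,14,15,24,25,26,27,28,29,30,31): 1⊕1⊕0⊕1⊕1⊕0⊕0⊕1⊕0⊕1⊕0⊕1⊕1⊕1⊕1⊕0 = 0
s16 (pos 16,17,18,19,20,21,22,23,24,25,26,27,28,29,30,31): 1⊕1⊕0⊕0⊕1⊕1⊕0⊕1⊕0⊕1⊕0⊕1⊕1⊕1⊕1⊕0 = 0
Syndrome s16…s1 = 00000 → no error.
Read data bits from positions 3,5,6,7,9,10,11,12,13,14,15,17,18,19,20,21,22,23,24,25,26,27,28,29,30,31: 00111011001100110101011110

00111011001100110101011110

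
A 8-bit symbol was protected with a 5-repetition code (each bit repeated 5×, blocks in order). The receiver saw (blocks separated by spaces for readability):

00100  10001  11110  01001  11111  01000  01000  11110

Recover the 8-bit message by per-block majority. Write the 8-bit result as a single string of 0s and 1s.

Block 1 (00100): 1 one → 0
Block 2 (10001): 2 ones → 0
Block 3 (11110): 4 ones → 1
Block 4 (01001): 2 ones → 0
Block 5 (11111): 5 ones → 1
Block 6 (01000): 1 one → 0
Block 7 (01000): 1 one → 0
Block 8 (11110): 4 ones → 1

00101001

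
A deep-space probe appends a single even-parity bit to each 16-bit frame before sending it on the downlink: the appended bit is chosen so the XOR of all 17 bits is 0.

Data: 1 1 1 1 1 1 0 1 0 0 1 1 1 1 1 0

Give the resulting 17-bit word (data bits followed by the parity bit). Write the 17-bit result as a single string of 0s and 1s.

11111101001111100

XOR of the 16 data bits: 1⊕1⊕1⊕1⊕1⊕1⊕0⊕1⊕0⊕0⊕1⊕1⊕1⊕1⊕1⊕0 = 0
Parity bit = 0 (so all 17 bits XOR to 0).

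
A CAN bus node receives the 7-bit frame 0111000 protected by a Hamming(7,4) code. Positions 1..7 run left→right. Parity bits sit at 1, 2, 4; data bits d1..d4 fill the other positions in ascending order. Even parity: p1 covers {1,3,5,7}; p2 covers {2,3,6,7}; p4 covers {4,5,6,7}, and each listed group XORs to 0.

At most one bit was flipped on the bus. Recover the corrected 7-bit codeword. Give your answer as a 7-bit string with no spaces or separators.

s1 (pos 1,3,5,7): 0⊕1⊕0⊕0 = 1
s2 (pos 2,3,6,7): 1⊕1⊕0⊕0 = 0
s4 (pos 4,5,6,7): 1⊕0⊕0⊕0 = 1
Syndrome s4…s1 = 101 → error at position 5.
Flip position 5: 0111000 → 0111100

0111100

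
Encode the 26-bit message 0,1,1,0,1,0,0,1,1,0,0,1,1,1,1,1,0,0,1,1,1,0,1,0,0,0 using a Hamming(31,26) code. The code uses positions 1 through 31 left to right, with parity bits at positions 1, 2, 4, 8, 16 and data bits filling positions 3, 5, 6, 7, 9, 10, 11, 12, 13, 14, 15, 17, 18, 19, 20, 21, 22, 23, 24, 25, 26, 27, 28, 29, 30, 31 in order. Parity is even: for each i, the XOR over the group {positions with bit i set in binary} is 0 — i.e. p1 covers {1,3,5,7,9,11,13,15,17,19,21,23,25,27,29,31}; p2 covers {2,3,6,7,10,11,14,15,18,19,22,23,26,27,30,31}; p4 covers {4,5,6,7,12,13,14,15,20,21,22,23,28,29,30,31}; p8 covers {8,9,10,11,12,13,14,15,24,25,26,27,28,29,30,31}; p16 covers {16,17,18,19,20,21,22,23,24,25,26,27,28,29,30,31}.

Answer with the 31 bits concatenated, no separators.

1001110110011001111110011101000

Place data at non-parity positions: p1 p2 0 p4 1 1 0 p8 1 0 0 1 1 0 0 p16 1 1 1 1 1 0 0 1 1 1 0 1 0 0 0
p1 (pos 1,3,5,7,9,11,13,15,17,19,21,23,25,27,29,31): XOR of data positions = 0⊕1⊕0⊕1⊕0⊕1⊕0⊕1⊕1⊕1⊕0⊕1⊕0⊕0⊕0 = 1
p2 (pos 2,3,6,7,10,11,14,15,18,19,22,23,26,27,30,31): XOR of data positions = 0⊕1⊕0⊕0⊕0⊕0⊕0⊕1⊕1⊕0⊕0⊕1⊕0⊕0⊕0 = 0
p4 (pos 4,5,6,7,12,13,14,15,20,21,22,23,28,29,30,31): XOR of data positions = 1⊕1⊕0⊕1⊕1⊕0⊕0⊕1⊕1⊕0⊕0⊕1⊕0⊕0⊕0 = 1
p8 (pos 8,9,10,11,12,13,14,15,24,25,26,27,28,29,30,31): XOR of data positions = 1⊕0⊕0⊕1⊕1⊕0⊕0⊕1⊕1⊕1⊕0⊕1⊕0⊕0⊕0 = 1
p16 (pos 16,17,18,19,20,21,22,23,24,25,26,27,28,29,30,31): XOR of data positions = 1⊕1⊕1⊕1⊕1⊕0⊕0⊕1⊕1⊕1⊕0⊕1⊕0⊕0⊕0 = 1
Codeword: 1001110110011001111110011101000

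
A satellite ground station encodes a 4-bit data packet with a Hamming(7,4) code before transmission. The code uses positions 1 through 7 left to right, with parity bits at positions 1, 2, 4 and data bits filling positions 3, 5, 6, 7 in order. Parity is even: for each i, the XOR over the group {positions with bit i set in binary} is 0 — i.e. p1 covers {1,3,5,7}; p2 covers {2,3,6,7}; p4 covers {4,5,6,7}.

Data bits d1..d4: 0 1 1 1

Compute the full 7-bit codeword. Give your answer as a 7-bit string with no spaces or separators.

Place data at non-parity positions: p1 p2 0 p4 1 1 1
p1 (pos 1,3,5,7): XOR of data positions = 0⊕1⊕1 = 0
p2 (pos 2,3,6,7): XOR of data positions = 0⊕1⊕1 = 0
p4 (pos 4,5,6,7): XOR of data positions = 1⊕1⊕1 = 1
Codeword: 0001111

0001111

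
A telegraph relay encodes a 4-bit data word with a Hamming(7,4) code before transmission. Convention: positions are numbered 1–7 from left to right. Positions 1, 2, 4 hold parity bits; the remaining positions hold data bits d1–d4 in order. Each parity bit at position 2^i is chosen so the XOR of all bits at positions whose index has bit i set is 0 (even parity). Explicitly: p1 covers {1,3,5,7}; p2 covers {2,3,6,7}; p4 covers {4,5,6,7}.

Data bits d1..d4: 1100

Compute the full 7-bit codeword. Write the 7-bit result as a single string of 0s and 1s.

Place data at non-parity positions: p1 p2 1 p4 1 0 0
p1 (pos 1,3,5,7): XOR of data positions = 1⊕1⊕0 = 0
p2 (pos 2,3,6,7): XOR of data positions = 1⊕0⊕0 = 1
p4 (pos 4,5,6,7): XOR of data positions = 1⊕0⊕0 = 1
Codeword: 0111100

0111100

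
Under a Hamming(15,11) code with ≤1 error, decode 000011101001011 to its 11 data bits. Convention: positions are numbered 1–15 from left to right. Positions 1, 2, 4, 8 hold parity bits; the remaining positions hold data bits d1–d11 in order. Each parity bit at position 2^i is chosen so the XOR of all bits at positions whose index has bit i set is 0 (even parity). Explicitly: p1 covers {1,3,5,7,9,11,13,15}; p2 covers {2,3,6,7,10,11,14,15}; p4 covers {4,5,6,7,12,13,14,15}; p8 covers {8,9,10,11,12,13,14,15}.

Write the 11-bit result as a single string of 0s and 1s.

01111001011

s1 (pos 1,3,5,7,9,11,13,15): 0⊕0⊕1⊕1⊕1⊕0⊕0⊕1 = 0
s2 (pos 2,3,6,7,10,11,14,15): 0⊕0⊕1⊕1⊕0⊕0⊕1⊕1 = 0
s4 (pos 4,5,6,7,12,13,14,15): 0⊕1⊕1⊕1⊕1⊕0⊕1⊕1 = 0
s8 (pos 8,9,10,11,12,13,14,15): 0⊕1⊕0⊕0⊕1⊕0⊕1⊕1 = 0
Syndrome s8…s1 = 0000 → no error.
Read data bits from positions 3,5,6,7,9,10,11,12,13,14,15: 01111001011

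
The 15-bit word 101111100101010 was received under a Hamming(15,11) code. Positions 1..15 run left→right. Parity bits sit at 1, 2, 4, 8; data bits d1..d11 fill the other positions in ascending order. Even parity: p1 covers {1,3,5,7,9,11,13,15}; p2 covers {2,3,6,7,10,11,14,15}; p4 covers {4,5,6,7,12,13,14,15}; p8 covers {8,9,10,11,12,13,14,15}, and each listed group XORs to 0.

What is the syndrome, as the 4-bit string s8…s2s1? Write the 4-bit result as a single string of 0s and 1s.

s1 (pos 1,3,5,7,9,11,13,15): 1⊕1⊕1⊕1⊕0⊕0⊕0⊕0 = 0
s2 (pos 2,3,6,7,10,11,14,15): 0⊕1⊕1⊕1⊕1⊕0⊕1⊕0 = 1
s4 (pos 4,5,6,7,12,13,14,15): 1⊕1⊕1⊕1⊕1⊕0⊕1⊕0 = 0
s8 (pos 8,9,10,11,12,13,14,15): 0⊕0⊕1⊕0⊕1⊕0⊕1⊕0 = 1
Syndrome s8…s1 = 1010 → error at position 10.

1010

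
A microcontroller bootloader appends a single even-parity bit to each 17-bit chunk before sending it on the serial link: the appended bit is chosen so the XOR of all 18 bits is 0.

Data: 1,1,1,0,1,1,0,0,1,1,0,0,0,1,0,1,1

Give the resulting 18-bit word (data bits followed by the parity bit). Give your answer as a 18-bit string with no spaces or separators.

111011001100010110

XOR of the 17 data bits: 1⊕1⊕1⊕0⊕1⊕1⊕0⊕0⊕1⊕1⊕0⊕0⊕0⊕1⊕0⊕1⊕1 = 0
Parity bit = 0 (so all 18 bits XOR to 0).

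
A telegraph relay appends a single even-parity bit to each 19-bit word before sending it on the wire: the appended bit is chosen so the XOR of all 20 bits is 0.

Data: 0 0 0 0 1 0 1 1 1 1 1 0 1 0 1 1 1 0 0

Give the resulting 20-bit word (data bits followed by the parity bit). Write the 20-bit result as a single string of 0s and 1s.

XOR of the 19 data bits: 0⊕0⊕0⊕0⊕1⊕0⊕1⊕1⊕1⊕1⊕1⊕0⊕1⊕0⊕1⊕1⊕1⊕0⊕0 = 0
Parity bit = 0 (so all 20 bits XOR to 0).

00001011111010111000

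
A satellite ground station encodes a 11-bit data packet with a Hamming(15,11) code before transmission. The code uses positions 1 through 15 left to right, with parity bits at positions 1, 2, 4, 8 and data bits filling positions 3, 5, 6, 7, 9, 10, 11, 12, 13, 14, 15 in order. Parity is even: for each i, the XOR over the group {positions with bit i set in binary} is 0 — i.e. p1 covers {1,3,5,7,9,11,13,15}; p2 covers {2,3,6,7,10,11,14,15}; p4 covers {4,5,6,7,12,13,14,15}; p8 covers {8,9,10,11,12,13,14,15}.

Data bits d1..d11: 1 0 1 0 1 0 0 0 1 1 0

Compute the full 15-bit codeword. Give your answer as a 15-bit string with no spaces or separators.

111101011000110

Place data at non-parity positions: p1 p2 1 p4 0 1 0 p8 1 0 0 0 1 1 0
p1 (pos 1,3,5,7,9,11,13,15): XOR of data positions = 1⊕0⊕0⊕1⊕0⊕1⊕0 = 1
p2 (pos 2,3,6,7,10,11,14,15): XOR of data positions = 1⊕1⊕0⊕0⊕0⊕1⊕0 = 1
p4 (pos 4,5,6,7,12,13,14,15): XOR of data positions = 0⊕1⊕0⊕0⊕1⊕1⊕0 = 1
p8 (pos 8,9,10,11,12,13,14,15): XOR of data positions = 1⊕0⊕0⊕0⊕1⊕1⊕0 = 1
Codeword: 111101011000110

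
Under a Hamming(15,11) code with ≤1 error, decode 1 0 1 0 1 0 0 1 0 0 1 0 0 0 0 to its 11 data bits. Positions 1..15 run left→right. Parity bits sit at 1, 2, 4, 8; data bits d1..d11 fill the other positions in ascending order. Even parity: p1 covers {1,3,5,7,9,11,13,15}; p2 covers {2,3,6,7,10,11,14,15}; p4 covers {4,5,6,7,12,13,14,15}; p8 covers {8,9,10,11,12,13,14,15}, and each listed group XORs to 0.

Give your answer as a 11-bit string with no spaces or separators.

s1 (pos 1,3,5,7,9,11,13,15): 1⊕1⊕1⊕0⊕0⊕1⊕0⊕0 = 0
s2 (pos 2,3,6,7,10,11,14,15): 0⊕1⊕0⊕0⊕0⊕1⊕0⊕0 = 0
s4 (pos 4,5,6,7,12,13,14,15): 0⊕1⊕0⊕0⊕0⊕0⊕0⊕0 = 1
s8 (pos 8,9,10,11,12,13,14,15): 1⊕0⊕0⊕1⊕0⊕0⊕0⊕0 = 0
Syndrome s8…s1 = 0100 → error at position 4.
Flip position 4: 101010010010000 → 101110010010000
Read data bits from positions 3,5,6,7,9,10,11,12,13,14,15: 11000010000

11000010000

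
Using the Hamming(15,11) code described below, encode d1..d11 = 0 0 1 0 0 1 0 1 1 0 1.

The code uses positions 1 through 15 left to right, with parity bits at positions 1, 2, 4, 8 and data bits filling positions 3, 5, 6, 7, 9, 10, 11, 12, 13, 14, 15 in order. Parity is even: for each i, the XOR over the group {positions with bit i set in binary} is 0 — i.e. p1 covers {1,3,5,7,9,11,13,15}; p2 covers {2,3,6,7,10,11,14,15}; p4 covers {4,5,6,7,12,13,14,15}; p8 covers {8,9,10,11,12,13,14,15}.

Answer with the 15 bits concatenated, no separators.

Place data at non-parity positions: p1 p2 0 p4 0 1 0 p8 0 1 0 1 1 0 1
p1 (pos 1,3,5,7,9,11,13,15): XOR of data positions = 0⊕0⊕0⊕0⊕0⊕1⊕1 = 0
p2 (pos 2,3,6,7,10,11,14,15): XOR of data positions = 0⊕1⊕0⊕1⊕0⊕0⊕1 = 1
p4 (pos 4,5,6,7,12,13,14,15): XOR of data positions = 0⊕1⊕0⊕1⊕1⊕0⊕1 = 0
p8 (pos 8,9,10,11,12,13,14,15): XOR of data positions = 0⊕1⊕0⊕1⊕1⊕0⊕1 = 0
Codeword: 010001000101101

010001000101101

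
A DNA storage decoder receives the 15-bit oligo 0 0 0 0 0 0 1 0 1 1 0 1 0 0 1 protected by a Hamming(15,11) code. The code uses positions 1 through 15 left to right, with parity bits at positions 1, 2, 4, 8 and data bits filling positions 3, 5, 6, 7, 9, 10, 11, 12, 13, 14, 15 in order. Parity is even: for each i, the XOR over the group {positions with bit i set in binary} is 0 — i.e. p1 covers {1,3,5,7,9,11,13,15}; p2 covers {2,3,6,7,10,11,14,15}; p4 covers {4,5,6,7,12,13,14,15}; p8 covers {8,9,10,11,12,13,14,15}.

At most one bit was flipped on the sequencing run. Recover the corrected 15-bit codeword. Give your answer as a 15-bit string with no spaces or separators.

s1 (pos 1,3,5,7,9,11,13,15): 0⊕0⊕0⊕1⊕1⊕0⊕0⊕1 = 1
s2 (pos 2,3,6,7,10,11,14,15): 0⊕0⊕0⊕1⊕1⊕0⊕0⊕1 = 1
s4 (pos 4,5,6,7,12,13,14,15): 0⊕0⊕0⊕1⊕1⊕0⊕0⊕1 = 1
s8 (pos 8,9,10,11,12,13,14,15): 0⊕1⊕1⊕0⊕1⊕0⊕0⊕1 = 0
Syndrome s8…s1 = 0111 → error at position 7.
Flip position 7: 000000101101001 → 000000001101001

000000001101001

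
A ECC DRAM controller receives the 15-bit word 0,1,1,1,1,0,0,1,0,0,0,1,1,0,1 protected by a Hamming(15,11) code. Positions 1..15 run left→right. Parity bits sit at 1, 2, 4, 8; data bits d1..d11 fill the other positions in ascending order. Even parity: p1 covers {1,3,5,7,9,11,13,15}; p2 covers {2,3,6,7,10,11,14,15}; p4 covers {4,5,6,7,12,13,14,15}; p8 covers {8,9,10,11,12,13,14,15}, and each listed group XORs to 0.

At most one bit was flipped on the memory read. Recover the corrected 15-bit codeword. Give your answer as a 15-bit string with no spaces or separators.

011111010001101

s1 (pos 1,3,5,7,9,11,13,15): 0⊕1⊕1⊕0⊕0⊕0⊕1⊕1 = 0
s2 (pos 2,3,6,7,10,11,14,15): 1⊕1⊕0⊕0⊕0⊕0⊕0⊕1 = 1
s4 (pos 4,5,6,7,12,13,14,15): 1⊕1⊕0⊕0⊕1⊕1⊕0⊕1 = 1
s8 (pos 8,9,10,11,12,13,14,15): 1⊕0⊕0⊕0⊕1⊕1⊕0⊕1 = 0
Syndrome s8…s1 = 0110 → error at position 6.
Flip position 6: 011110010001101 → 011111010001101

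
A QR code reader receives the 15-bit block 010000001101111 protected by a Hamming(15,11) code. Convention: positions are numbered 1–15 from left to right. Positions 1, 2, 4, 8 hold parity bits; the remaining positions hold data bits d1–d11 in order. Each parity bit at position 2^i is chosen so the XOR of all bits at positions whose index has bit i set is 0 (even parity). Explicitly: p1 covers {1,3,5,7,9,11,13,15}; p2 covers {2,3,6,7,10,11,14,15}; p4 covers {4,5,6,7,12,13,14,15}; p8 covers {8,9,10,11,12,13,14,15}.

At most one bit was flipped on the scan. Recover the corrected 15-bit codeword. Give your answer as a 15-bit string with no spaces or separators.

110000001101111

s1 (pos 1,3,5,7,9,11,13,15): 0⊕0⊕0⊕0⊕1⊕0⊕1⊕1 = 1
s2 (pos 2,3,6,7,10,11,14,15): 1⊕0⊕0⊕0⊕1⊕0⊕1⊕1 = 0
s4 (pos 4,5,6,7,12,13,14,15): 0⊕0⊕0⊕0⊕1⊕1⊕1⊕1 = 0
s8 (pos 8,9,10,11,12,13,14,15): 0⊕1⊕1⊕0⊕1⊕1⊕1⊕1 = 0
Syndrome s8…s1 = 0001 → error at position 1.
Flip position 1: 010000001101111 → 110000001101111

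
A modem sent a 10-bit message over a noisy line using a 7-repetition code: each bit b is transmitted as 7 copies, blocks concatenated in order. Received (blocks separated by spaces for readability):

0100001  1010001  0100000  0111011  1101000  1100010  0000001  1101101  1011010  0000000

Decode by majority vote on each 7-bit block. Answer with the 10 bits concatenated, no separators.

0001000110

Block 1 (0100001): 2 ones → 0
Block 2 (1010001): 3 ones → 0
Block 3 (0100000): 1 one → 0
Block 4 (0111011): 5 ones → 1
Block 5 (1101000): 3 ones → 0
Block 6 (1100010): 3 ones → 0
Block 7 (0000001): 1 one → 0
Block 8 (1101101): 5 ones → 1
Block 9 (1011010): 4 ones → 1
Block 10 (0000000): 0 ones → 0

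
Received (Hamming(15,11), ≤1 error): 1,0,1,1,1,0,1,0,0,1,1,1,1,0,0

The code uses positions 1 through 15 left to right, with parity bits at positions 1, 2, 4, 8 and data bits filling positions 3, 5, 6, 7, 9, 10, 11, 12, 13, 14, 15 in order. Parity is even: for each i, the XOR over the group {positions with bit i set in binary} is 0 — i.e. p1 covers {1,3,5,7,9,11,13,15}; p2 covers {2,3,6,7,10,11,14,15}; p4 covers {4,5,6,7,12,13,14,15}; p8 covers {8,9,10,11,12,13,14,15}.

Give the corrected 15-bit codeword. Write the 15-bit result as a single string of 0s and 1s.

s1 (pos 1,3,5,7,9,11,13,15): 1⊕1⊕1⊕1⊕0⊕1⊕1⊕0 = 0
s2 (pos 2,3,6,7,10,11,14,15): 0⊕1⊕0⊕1⊕1⊕1⊕0⊕0 = 0
s4 (pos 4,5,6,7,12,13,14,15): 1⊕1⊕0⊕1⊕1⊕1⊕0⊕0 = 1
s8 (pos 8,9,10,11,12,13,14,15): 0⊕0⊕1⊕1⊕1⊕1⊕0⊕0 = 0
Syndrome s8…s1 = 0100 → error at position 4.
Flip position 4: 101110100111100 → 101010100111100

101010100111100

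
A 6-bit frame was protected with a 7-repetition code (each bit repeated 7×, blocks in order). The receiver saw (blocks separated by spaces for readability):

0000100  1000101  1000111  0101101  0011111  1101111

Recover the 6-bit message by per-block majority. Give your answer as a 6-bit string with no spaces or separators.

Block 1 (0000100): 1 one → 0
Block 2 (1000101): 3 ones → 0
Block 3 (1000111): 4 ones → 1
Block 4 (0101101): 4 ones → 1
Block 5 (0011111): 5 ones → 1
Block 6 (1101111): 6 ones → 1

001111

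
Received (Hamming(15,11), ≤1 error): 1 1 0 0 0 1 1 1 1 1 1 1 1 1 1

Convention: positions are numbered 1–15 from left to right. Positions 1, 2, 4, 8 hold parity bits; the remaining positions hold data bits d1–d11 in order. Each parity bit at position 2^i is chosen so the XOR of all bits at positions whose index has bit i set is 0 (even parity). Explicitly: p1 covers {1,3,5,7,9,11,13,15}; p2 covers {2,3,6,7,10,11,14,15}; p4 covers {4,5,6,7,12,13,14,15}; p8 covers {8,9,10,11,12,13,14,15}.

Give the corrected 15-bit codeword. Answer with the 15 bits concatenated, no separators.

s1 (pos 1,3,5,7,9,11,13,15): 1⊕0⊕0⊕1⊕1⊕1⊕1⊕1 = 0
s2 (pos 2,3,6,7,10,11,14,15): 1⊕0⊕1⊕1⊕1⊕1⊕1⊕1 = 1
s4 (pos 4,5,6,7,12,13,14,15): 0⊕0⊕1⊕1⊕1⊕1⊕1⊕1 = 0
s8 (pos 8,9,10,11,12,13,14,15): 1⊕1⊕1⊕1⊕1⊕1⊕1⊕1 = 0
Syndrome s8…s1 = 0010 → error at position 2.
Flip position 2: 110001111111111 → 100001111111111

100001111111111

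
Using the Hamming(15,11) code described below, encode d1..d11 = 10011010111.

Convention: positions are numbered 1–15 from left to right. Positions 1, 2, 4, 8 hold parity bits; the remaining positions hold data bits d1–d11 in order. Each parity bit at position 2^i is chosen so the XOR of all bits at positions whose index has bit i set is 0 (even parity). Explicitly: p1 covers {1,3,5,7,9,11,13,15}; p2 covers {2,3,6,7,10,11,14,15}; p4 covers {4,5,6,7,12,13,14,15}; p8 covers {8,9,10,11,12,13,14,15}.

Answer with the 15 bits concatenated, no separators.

011000111010111

Place data at non-parity positions: p1 p2 1 p4 0 0 1 p8 1 0 1 0 1 1 1
p1 (pos 1,3,5,7,9,11,13,15): XOR of data positions = 1⊕0⊕1⊕1⊕1⊕1⊕1 = 0
p2 (pos 2,3,6,7,10,11,14,15): XOR of data positions = 1⊕0⊕1⊕0⊕1⊕1⊕1 = 1
p4 (pos 4,5,6,7,12,13,14,15): XOR of data positions = 0⊕0⊕1⊕0⊕1⊕1⊕1 = 0
p8 (pos 8,9,10,11,12,13,14,15): XOR of data positions = 1⊕0⊕1⊕0⊕1⊕1⊕1 = 1
Codeword: 011000111010111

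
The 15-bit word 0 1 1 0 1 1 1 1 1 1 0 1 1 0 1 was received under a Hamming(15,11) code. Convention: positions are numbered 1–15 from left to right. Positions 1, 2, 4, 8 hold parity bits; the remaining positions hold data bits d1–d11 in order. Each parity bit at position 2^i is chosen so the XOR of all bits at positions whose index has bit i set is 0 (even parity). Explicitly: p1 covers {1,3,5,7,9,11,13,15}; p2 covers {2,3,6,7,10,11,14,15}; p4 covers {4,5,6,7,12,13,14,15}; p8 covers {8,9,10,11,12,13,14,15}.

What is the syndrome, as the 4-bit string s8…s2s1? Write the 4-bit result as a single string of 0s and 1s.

0000

s1 (pos 1,3,5,7,9,11,13,15): 0⊕1⊕1⊕1⊕1⊕0⊕1⊕1 = 0
s2 (pos 2,3,6,7,10,11,14,15): 1⊕1⊕1⊕1⊕1⊕0⊕0⊕1 = 0
s4 (pos 4,5,6,7,12,13,14,15): 0⊕1⊕1⊕1⊕1⊕1⊕0⊕1 = 0
s8 (pos 8,9,10,11,12,13,14,15): 1⊕1⊕1⊕0⊕1⊕1⊕0⊕1 = 0
Syndrome s8…s1 = 0000 → no error.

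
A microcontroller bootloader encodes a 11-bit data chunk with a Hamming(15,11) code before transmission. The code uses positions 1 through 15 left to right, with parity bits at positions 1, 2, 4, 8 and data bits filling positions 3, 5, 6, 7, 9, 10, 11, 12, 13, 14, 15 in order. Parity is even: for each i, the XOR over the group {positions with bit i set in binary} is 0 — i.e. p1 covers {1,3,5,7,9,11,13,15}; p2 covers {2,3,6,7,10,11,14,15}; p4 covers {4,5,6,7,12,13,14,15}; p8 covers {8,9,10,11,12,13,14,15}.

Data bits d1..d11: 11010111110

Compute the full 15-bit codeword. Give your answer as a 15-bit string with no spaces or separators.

111110110111110

Place data at non-parity positions: p1 p2 1 p4 1 0 1 p8 0 1 1 1 1 1 0
p1 (pos 1,3,5,7,9,11,13,15): XOR of data positions = 1⊕1⊕1⊕0⊕1⊕1⊕0 = 1
p2 (pos 2,3,6,7,10,11,14,15): XOR of data positions = 1⊕0⊕1⊕1⊕1⊕1⊕0 = 1
p4 (pos 4,5,6,7,12,13,14,15): XOR of data positions = 1⊕0⊕1⊕1⊕1⊕1⊕0 = 1
p8 (pos 8,9,10,11,12,13,14,15): XOR of data positions = 0⊕1⊕1⊕1⊕1⊕1⊕0 = 1
Codeword: 111110110111110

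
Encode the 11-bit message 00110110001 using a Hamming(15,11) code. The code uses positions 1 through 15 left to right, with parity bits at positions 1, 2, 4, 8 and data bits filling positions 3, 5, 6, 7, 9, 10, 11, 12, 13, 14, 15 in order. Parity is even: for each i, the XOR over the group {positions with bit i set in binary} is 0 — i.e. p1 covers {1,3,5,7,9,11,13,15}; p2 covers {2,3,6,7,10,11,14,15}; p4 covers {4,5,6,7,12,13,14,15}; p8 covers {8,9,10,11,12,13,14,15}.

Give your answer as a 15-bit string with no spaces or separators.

110101110110001

Place data at non-parity positions: p1 p2 0 p4 0 1 1 p8 0 1 1 0 0 0 1
p1 (pos 1,3,5,7,9,11,13,15): XOR of data positions = 0⊕0⊕1⊕0⊕1⊕0⊕1 = 1
p2 (pos 2,3,6,7,10,11,14,15): XOR of data positions = 0⊕1⊕1⊕1⊕1⊕0⊕1 = 1
p4 (pos 4,5,6,7,12,13,14,15): XOR of data positions = 0⊕1⊕1⊕0⊕0⊕0⊕1 = 1
p8 (pos 8,9,10,11,12,13,14,15): XOR of data positions = 0⊕1⊕1⊕0⊕0⊕0⊕1 = 1
Codeword: 110101110110001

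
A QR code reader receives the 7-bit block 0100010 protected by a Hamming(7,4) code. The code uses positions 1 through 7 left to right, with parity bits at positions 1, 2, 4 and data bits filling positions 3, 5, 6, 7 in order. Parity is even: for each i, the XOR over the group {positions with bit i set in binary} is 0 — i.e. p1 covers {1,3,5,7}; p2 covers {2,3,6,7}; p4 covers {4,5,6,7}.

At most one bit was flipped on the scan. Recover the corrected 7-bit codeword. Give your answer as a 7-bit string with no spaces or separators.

0101010

s1 (pos 1,3,5,7): 0⊕0⊕0⊕0 = 0
s2 (pos 2,3,6,7): 1⊕0⊕1⊕0 = 0
s4 (pos 4,5,6,7): 0⊕0⊕1⊕0 = 1
Syndrome s4…s1 = 100 → error at position 4.
Flip position 4: 0100010 → 0101010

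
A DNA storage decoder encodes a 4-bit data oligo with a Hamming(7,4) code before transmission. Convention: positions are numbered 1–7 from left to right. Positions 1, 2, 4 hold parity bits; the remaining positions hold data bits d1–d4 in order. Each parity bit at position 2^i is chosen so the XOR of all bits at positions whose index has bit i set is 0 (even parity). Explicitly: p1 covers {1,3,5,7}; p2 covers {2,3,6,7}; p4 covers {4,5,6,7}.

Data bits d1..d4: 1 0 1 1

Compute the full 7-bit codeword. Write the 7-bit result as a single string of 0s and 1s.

Place data at non-parity positions: p1 p2 1 p4 0 1 1
p1 (pos 1,3,5,7): XOR of data positions = 1⊕0⊕1 = 0
p2 (pos 2,3,6,7): XOR of data positions = 1⊕1⊕1 = 1
p4 (pos 4,5,6,7): XOR of data positions = 0⊕1⊕1 = 0
Codeword: 0110011

0110011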